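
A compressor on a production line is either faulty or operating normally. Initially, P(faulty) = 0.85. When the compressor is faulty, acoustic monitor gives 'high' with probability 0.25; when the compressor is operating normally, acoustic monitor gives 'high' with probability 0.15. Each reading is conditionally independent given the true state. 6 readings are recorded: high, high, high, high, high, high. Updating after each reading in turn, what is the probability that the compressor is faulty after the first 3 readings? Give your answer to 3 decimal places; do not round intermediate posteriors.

Apply Bayes' rule sequentially, carrying P(faulty) forward.
After 'high': P(faulty) = 0.25·0.8500 / (0.25·0.8500 + 0.15·0.1500) ≈ 0.9043
After 'high': P(faulty) = 0.25·0.9043 / (0.25·0.9043 + 0.15·0.0957) ≈ 0.9403
After 'high': P(faulty) = 0.25·0.9403 / (0.25·0.9403 + 0.15·0.0597) ≈ 0.9633

0.963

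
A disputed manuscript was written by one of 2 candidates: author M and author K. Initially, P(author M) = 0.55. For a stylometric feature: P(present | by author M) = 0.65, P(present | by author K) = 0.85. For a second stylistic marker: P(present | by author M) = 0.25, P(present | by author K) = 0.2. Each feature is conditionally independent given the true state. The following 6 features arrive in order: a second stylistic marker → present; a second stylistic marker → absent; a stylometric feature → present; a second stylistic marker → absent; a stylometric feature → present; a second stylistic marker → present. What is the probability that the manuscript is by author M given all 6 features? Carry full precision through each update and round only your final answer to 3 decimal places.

After a second stylistic marker='present': P(author M) = 0.25·0.5500 / (0.25·0.5500 + 0.2·0.4500) ≈ 0.6044
After a second stylistic marker='absent': P(author M) = 0.75·0.6044 / (0.75·0.6044 + 0.8·0.3956) ≈ 0.5889
After a stylometric feature='present': P(author M) = 0.65·0.5889 / (0.65·0.5889 + 0.85·0.4111) ≈ 0.5227
After a second stylistic marker='absent': P(author M) = 0.75·0.5227 / (0.75·0.5227 + 0.8·0.4773) ≈ 0.5066
After a stylometric feature='present': P(author M) = 0.65·0.5066 / (0.65·0.5066 + 0.85·0.4934) ≈ 0.4398
After a second stylistic marker='present': P(author M) = 0.25·0.4398 / (0.25·0.4398 + 0.2·0.5602) ≈ 0.4953

0.495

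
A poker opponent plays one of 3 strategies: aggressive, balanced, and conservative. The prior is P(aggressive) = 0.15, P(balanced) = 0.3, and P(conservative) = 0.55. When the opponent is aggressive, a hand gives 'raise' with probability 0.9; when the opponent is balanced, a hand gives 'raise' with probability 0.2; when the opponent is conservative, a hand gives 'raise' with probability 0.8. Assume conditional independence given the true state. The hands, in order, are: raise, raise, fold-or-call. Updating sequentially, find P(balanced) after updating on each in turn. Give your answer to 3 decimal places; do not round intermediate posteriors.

0.104

After 'raise': normaliser = 0.9·0.1500 + 0.2·0.3000 + 0.8·0.5500; P(aggressive) ≈ 0.2126, P(balanced) ≈ 0.0945, P(conservative) ≈ 0.6929
After 'raise': normaliser = 0.9·0.2126 + 0.2·0.0945 + 0.8·0.6929; P(aggressive) ≈ 0.2503, P(balanced) ≈ 0.0247, P(conservative) ≈ 0.7250
After 'fold-or-call': normaliser = 0.1·0.2503 + 0.8·0.0247 + 0.2·0.7250; P(aggressive) ≈ 0.1319, P(balanced) ≈ 0.1042, P(conservative) ≈ 0.7640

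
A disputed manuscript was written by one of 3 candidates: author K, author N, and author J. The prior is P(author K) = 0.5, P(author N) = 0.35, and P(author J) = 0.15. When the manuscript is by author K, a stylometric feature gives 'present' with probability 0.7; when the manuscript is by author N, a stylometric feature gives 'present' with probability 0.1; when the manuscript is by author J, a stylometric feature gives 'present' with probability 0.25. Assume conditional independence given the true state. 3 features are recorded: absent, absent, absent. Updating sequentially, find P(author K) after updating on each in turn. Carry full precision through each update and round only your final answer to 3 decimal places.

After 'absent': normaliser = 0.3·0.5000 + 0.9·0.3500 + 0.75·0.1500; P(author K) ≈ 0.2597, P(author N) ≈ 0.5455, P(author J) ≈ 0.1948
After 'absent': normaliser = 0.3·0.2597 + 0.9·0.5455 + 0.75·0.1948; P(author K) ≈ 0.1090, P(author N) ≈ 0.6866, P(author J) ≈ 0.2044
After 'absent': normaliser = 0.3·0.1090 + 0.9·0.6866 + 0.75·0.2044; P(author K) ≈ 0.0407, P(author N) ≈ 0.7687, P(author J) ≈ 0.1906

0.041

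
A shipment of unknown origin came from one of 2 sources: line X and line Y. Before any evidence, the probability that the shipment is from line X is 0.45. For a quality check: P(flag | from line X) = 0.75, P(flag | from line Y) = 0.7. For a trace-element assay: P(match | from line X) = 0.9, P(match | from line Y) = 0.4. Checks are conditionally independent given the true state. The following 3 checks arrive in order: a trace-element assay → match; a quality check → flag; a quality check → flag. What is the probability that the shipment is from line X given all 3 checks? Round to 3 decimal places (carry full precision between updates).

0.679

After a trace-element assay='match': P(line X) = 0.9·0.4500 / (0.9·0.4500 + 0.4·0.5500) ≈ 0.6480
After a quality check='flag': P(line X) = 0.75·0.6480 / (0.75·0.6480 + 0.7·0.3520) ≈ 0.6636
After a quality check='flag': P(line X) = 0.75·0.6636 / (0.75·0.6636 + 0.7·0.3364) ≈ 0.6788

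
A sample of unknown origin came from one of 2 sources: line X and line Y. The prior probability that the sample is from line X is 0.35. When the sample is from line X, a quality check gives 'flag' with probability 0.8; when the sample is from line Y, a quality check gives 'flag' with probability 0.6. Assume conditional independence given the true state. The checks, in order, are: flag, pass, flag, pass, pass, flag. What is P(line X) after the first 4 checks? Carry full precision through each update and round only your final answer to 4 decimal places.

0.1931

Each posterior becomes the prior for the next update.
After 'flag': P(line X) = 0.8·0.3500 / (0.8·0.3500 + 0.6·0.6500) ≈ 0.4179
After 'pass': P(line X) = 0.2·0.4179 / (0.2·0.4179 + 0.4·0.5821) ≈ 0.2642
After 'flag': P(line X) = 0.8·0.2642 / (0.8·0.2642 + 0.6·0.7358) ≈ 0.3237
After 'pass': P(line X) = 0.2·0.3237 / (0.2·0.3237 + 0.4·0.6763) ≈ 0.1931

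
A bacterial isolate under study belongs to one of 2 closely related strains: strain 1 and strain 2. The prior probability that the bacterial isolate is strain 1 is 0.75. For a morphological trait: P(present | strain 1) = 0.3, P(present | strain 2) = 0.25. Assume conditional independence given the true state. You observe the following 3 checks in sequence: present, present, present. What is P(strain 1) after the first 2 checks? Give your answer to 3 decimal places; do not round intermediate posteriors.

After 'present': P(strain 1) = 0.3·0.7500 / (0.3·0.7500 + 0.25·0.2500) ≈ 0.7826
After 'present': P(strain 1) = 0.3·0.7826 / (0.3·0.7826 + 0.25·0.2174) ≈ 0.8120

0.812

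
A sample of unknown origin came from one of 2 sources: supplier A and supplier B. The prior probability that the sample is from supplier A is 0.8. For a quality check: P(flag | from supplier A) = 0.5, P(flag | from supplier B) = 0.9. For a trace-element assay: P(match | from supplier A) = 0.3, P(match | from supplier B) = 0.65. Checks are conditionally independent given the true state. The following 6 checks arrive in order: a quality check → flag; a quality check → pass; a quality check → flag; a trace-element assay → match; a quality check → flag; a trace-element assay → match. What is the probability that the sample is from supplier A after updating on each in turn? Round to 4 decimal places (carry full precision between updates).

0.4221

After a quality check='flag': P(supplier A) = 0.5·0.8000 / (0.5·0.8000 + 0.9·0.2000) ≈ 0.6897
After a quality check='pass': P(supplier A) = 0.5·0.6897 / (0.5·0.6897 + 0.1·0.3103) ≈ 0.9174
After a quality check='flag': P(supplier A) = 0.5·0.9174 / (0.5·0.9174 + 0.9·0.0826) ≈ 0.8606
After a trace-element assay='match': P(supplier A) = 0.3·0.8606 / (0.3·0.8606 + 0.65·0.1394) ≈ 0.7402
After a quality check='flag': P(supplier A) = 0.5·0.7402 / (0.5·0.7402 + 0.9·0.2598) ≈ 0.6128
After a trace-element assay='match': P(supplier A) = 0.3·0.6128 / (0.3·0.6128 + 0.65·0.3872) ≈ 0.4221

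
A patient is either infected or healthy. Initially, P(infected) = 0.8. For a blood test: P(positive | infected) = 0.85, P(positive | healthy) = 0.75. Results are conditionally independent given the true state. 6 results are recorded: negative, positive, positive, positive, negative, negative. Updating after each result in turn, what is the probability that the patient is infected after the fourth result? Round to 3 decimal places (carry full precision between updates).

0.777

After 'negative': P(infected) = 0.15·0.8000 / (0.15·0.8000 + 0.25·0.2000) ≈ 0.7059
After 'positive': P(infected) = 0.85·0.7059 / (0.85·0.7059 + 0.75·0.2941) ≈ 0.7312
After 'positive': P(infected) = 0.85·0.7312 / (0.85·0.7312 + 0.75·0.2688) ≈ 0.7551
After 'positive': P(infected) = 0.85·0.7551 / (0.85·0.7551 + 0.75·0.2449) ≈ 0.7775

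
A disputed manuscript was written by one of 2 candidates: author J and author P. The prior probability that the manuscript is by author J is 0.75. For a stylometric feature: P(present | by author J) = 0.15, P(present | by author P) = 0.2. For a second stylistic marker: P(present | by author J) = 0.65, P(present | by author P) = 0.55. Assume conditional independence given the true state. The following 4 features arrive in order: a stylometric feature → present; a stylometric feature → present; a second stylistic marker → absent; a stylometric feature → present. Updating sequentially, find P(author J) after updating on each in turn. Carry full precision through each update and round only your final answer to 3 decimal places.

After a stylometric feature='present': P(author J) = 0.15·0.7500 / (0.15·0.7500 + 0.2·0.2500) ≈ 0.6923
After a stylometric feature='present': P(author J) = 0.15·0.6923 / (0.15·0.6923 + 0.2·0.3077) ≈ 0.6279
After a second stylistic marker='absent': P(author J) = 0.35·0.6279 / (0.35·0.6279 + 0.45·0.3721) ≈ 0.5676
After a stylometric feature='present': P(author J) = 0.15·0.5676 / (0.15·0.5676 + 0.2·0.4324) ≈ 0.4961

0.496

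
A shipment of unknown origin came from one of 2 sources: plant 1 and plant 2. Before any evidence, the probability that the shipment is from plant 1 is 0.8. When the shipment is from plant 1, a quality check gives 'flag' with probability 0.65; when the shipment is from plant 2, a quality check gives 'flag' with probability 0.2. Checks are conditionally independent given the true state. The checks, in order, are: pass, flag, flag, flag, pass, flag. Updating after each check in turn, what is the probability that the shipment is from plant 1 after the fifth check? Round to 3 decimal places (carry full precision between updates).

0.963

Each posterior becomes the prior for the next update.
After 'pass': P(plant 1) = 0.35·0.8000 / (0.35·0.8000 + 0.8·0.2000) ≈ 0.6364
After 'flag': P(plant 1) = 0.65·0.6364 / (0.65·0.6364 + 0.2·0.3636) ≈ 0.8505
After 'flag': P(plant 1) = 0.65·0.8505 / (0.65·0.8505 + 0.2·0.1495) ≈ 0.9487
After 'flag': P(plant 1) = 0.65·0.9487 / (0.65·0.9487 + 0.2·0.0513) ≈ 0.9836
After 'pass': P(plant 1) = 0.35·0.9836 / (0.35·0.9836 + 0.8·0.0164) ≈ 0.9633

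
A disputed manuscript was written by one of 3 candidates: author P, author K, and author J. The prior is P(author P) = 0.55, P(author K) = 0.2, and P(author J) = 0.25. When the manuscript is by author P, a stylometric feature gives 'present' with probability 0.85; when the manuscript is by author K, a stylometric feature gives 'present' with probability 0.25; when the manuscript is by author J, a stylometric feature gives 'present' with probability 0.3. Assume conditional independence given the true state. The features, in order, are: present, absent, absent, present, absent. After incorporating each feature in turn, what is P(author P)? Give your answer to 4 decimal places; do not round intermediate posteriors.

0.0936

After 'present': normaliser = 0.85·0.5500 + 0.25·0.2000 + 0.3·0.2500; P(author P) ≈ 0.7890, P(author K) ≈ 0.0844, P(author J) ≈ 0.1266
After 'absent': normaliser = 0.15·0.7890 + 0.75·0.0844 + 0.7·0.1266; P(author P) ≈ 0.4379, P(author K) ≈ 0.2342, P(author J) ≈ 0.3279
After 'absent': normaliser = 0.15·0.4379 + 0.75·0.2342 + 0.7·0.3279; P(author P) ≈ 0.1395, P(author K) ≈ 0.3730, P(author J) ≈ 0.4874
After 'present': normaliser = 0.85·0.1395 + 0.25·0.3730 + 0.3·0.4874; P(author P) ≈ 0.3312, P(author K) ≈ 0.2604, P(author J) ≈ 0.4084
After 'absent': normaliser = 0.15·0.3312 + 0.75·0.2604 + 0.7·0.4084; P(author P) ≈ 0.0936, P(author K) ≈ 0.3679, P(author J) ≈ 0.5385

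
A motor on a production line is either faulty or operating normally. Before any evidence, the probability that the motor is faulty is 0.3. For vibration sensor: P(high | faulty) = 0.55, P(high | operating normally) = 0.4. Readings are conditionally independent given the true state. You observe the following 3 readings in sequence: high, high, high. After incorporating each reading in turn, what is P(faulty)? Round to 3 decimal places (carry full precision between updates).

0.527

After 'high': P(faulty) = 0.55·0.3000 / (0.55·0.3000 + 0.4·0.7000) ≈ 0.3708
After 'high': P(faulty) = 0.55·0.3708 / (0.55·0.3708 + 0.4·0.6292) ≈ 0.4476
After 'high': P(faulty) = 0.55·0.4476 / (0.55·0.4476 + 0.4·0.5524) ≈ 0.5270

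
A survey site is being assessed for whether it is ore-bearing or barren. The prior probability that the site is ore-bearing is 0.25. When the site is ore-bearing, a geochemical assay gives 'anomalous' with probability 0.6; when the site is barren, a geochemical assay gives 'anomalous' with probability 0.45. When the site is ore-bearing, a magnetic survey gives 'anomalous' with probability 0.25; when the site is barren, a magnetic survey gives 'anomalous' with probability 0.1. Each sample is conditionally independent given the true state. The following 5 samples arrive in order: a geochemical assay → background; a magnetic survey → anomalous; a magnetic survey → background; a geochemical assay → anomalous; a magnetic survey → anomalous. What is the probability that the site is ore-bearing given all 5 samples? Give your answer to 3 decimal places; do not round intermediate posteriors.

0.627

After a geochemical assay='background': P(ore) = 0.4·0.2500 / (0.4·0.2500 + 0.55·0.7500) ≈ 0.1951
After a magnetic survey='anomalous': P(ore) = 0.25·0.1951 / (0.25·0.1951 + 0.1·0.8049) ≈ 0.3774
After a magnetic survey='background': P(ore) = 0.75·0.3774 / (0.75·0.3774 + 0.9·0.6226) ≈ 0.3356
After a geochemical assay='anomalous': P(ore) = 0.6·0.3356 / (0.6·0.3356 + 0.45·0.6644) ≈ 0.4024
After a magnetic survey='anomalous': P(ore) = 0.25·0.4024 / (0.25·0.4024 + 0.1·0.5976) ≈ 0.6274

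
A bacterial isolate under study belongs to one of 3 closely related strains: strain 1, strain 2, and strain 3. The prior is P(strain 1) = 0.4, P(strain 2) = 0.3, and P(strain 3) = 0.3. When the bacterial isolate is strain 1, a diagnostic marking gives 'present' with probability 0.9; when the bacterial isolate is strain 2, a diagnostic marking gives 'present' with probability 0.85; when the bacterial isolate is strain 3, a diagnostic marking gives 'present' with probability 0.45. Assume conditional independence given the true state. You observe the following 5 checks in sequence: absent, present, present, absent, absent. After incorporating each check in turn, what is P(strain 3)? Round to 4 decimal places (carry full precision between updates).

Apply Bayes' rule sequentially, carrying P(strain 3) forward.
After 'absent': normaliser = 0.1·0.4000 + 0.15·0.3000 + 0.55·0.3000; P(strain 1) ≈ 0.1600, P(strain 2) ≈ 0.1800, P(strain 3) ≈ 0.6600
After 'present': normaliser = 0.9·0.1600 + 0.85·0.1800 + 0.45·0.6600; P(strain 1) ≈ 0.2424, P(strain 2) ≈ 0.2576, P(strain 3) ≈ 0.5000
After 'present': normaliser = 0.9·0.2424 + 0.85·0.2576 + 0.45·0.5000; P(strain 1) ≈ 0.3295, P(strain 2) ≈ 0.3307, P(strain 3) ≈ 0.3398
After 'absent': normaliser = 0.1·0.3295 + 0.15·0.3307 + 0.55·0.3398; P(strain 1) ≈ 0.1223, P(strain 2) ≈ 0.1841, P(strain 3) ≈ 0.6936
After 'absent': normaliser = 0.1·0.1223 + 0.15·0.1841 + 0.55·0.6936; P(strain 1) ≈ 0.0290, P(strain 2) ≈ 0.0655, P(strain 3) ≈ 0.9054

0.9054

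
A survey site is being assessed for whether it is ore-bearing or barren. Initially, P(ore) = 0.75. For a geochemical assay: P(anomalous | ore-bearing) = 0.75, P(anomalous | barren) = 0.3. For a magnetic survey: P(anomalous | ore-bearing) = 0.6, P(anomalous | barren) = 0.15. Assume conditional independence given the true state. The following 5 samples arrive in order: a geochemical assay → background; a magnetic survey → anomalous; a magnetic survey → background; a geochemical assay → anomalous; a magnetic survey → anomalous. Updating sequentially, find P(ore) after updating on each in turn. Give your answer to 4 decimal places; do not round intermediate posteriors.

After a geochemical assay='background': P(ore) = 0.25·0.7500 / (0.25·0.7500 + 0.7·0.2500) ≈ 0.5172
After a magnetic survey='anomalous': P(ore) = 0.6·0.5172 / (0.6·0.5172 + 0.15·0.4828) ≈ 0.8108
After a magnetic survey='background': P(ore) = 0.4·0.8108 / (0.4·0.8108 + 0.85·0.1892) ≈ 0.6685
After a geochemical assay='anomalous': P(ore) = 0.75·0.6685 / (0.75·0.6685 + 0.3·0.3315) ≈ 0.8345
After a magnetic survey='anomalous': P(ore) = 0.6·0.8345 / (0.6·0.8345 + 0.15·0.1655) ≈ 0.9528

0.9528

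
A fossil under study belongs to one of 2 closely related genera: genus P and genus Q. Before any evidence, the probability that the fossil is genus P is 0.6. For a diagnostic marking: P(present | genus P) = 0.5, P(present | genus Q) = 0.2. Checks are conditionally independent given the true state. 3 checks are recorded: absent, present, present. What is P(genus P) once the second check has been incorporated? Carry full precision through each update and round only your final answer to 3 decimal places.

0.701

After 'absent': P(genus P) = 0.5·0.6000 / (0.5·0.6000 + 0.8·0.4000) ≈ 0.4839
After 'present': P(genus P) = 0.5·0.4839 / (0.5·0.4839 + 0.2·0.5161) ≈ 0.7009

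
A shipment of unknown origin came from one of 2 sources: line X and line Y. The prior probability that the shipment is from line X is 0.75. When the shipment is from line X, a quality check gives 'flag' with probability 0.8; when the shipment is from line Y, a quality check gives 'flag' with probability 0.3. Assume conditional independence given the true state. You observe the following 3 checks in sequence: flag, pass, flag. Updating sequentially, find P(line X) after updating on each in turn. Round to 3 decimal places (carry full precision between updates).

0.859

After 'flag': P(line X) = 0.8·0.7500 / (0.8·0.7500 + 0.3·0.2500) ≈ 0.8889
After 'pass': P(line X) = 0.2·0.8889 / (0.2·0.8889 + 0.7·0.1111) ≈ 0.6957
After 'flag': P(line X) = 0.8·0.6957 / (0.8·0.6957 + 0.3·0.3043) ≈ 0.8591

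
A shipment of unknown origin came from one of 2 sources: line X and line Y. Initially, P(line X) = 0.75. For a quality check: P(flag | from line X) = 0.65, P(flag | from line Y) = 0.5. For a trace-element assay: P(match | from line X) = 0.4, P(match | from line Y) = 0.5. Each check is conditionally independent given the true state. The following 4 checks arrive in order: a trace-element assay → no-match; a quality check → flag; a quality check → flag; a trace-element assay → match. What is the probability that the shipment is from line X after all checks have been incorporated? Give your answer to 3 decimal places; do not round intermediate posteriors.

0.830

After a trace-element assay='no-match': P(line X) = 0.6·0.7500 / (0.6·0.7500 + 0.5·0.2500) ≈ 0.7826
After a quality check='flag': P(line X) = 0.65·0.7826 / (0.65·0.7826 + 0.5·0.2174) ≈ 0.8239
After a quality check='flag': P(line X) = 0.65·0.8239 / (0.65·0.8239 + 0.5·0.1761) ≈ 0.8588
After a trace-element assay='match': P(line X) = 0.4·0.8588 / (0.4·0.8588 + 0.5·0.1412) ≈ 0.8296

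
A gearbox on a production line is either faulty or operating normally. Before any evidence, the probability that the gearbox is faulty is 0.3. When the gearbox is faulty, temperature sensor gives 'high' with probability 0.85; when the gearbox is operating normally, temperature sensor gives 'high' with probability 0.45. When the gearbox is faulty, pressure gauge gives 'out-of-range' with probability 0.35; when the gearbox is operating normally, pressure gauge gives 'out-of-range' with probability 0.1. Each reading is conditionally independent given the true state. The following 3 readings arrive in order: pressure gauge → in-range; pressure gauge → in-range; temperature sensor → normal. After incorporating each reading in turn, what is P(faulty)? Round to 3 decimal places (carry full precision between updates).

0.057

After pressure gauge='in-range': P(faulty) = 0.65·0.3000 / (0.65·0.3000 + 0.9·0.7000) ≈ 0.2364
After pressure gauge='in-range': P(faulty) = 0.65·0.2364 / (0.65·0.2364 + 0.9·0.7636) ≈ 0.1827
After temperature sensor='normal': P(faulty) = 0.15·0.1827 / (0.15·0.1827 + 0.55·0.8173) ≈ 0.0575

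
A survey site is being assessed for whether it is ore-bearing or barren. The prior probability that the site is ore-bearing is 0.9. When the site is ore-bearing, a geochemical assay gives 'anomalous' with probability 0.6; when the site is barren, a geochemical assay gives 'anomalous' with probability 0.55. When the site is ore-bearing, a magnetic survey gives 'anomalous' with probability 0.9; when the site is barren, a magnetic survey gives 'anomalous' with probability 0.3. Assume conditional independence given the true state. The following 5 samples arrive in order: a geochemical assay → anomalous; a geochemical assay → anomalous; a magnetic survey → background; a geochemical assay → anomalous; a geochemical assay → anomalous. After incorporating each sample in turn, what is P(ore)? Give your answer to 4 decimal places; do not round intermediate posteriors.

0.6455

After a geochemical assay='anomalous': P(ore) = 0.6·0.9000 / (0.6·0.9000 + 0.55·0.1000) ≈ 0.9076
After a geochemical assay='anomalous': P(ore) = 0.6·0.9076 / (0.6·0.9076 + 0.55·0.0924) ≈ 0.9146
After a magnetic survey='background': P(ore) = 0.1·0.9146 / (0.1·0.9146 + 0.7·0.0854) ≈ 0.6048
After a geochemical assay='anomalous': P(ore) = 0.6·0.6048 / (0.6·0.6048 + 0.55·0.3952) ≈ 0.6254
After a geochemical assay='anomalous': P(ore) = 0.6·0.6254 / (0.6·0.6254 + 0.55·0.3746) ≈ 0.6455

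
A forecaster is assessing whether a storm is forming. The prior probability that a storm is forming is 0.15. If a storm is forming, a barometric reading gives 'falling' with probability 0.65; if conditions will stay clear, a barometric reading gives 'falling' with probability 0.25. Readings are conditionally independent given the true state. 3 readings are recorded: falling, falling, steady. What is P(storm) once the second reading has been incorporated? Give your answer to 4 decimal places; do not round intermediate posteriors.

Each posterior becomes the prior for the next update.
After 'falling': P(storm) = 0.65·0.1500 / (0.65·0.1500 + 0.25·0.8500) ≈ 0.3145
After 'falling': P(storm) = 0.65·0.3145 / (0.65·0.3145 + 0.25·0.6855) ≈ 0.5440

0.5440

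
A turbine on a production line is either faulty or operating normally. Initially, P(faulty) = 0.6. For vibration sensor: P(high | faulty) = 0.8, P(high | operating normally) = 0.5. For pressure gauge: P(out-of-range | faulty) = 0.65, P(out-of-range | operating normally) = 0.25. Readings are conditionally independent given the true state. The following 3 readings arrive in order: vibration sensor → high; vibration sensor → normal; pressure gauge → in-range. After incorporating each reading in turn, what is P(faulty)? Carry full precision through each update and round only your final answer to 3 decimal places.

After vibration sensor='high': P(faulty) = 0.8·0.6000 / (0.8·0.6000 + 0.5·0.4000) ≈ 0.7059
After vibration sensor='normal': P(faulty) = 0.2·0.7059 / (0.2·0.7059 + 0.5·0.2941) ≈ 0.4898
After pressure gauge='in-range': P(faulty) = 0.35·0.4898 / (0.35·0.4898 + 0.75·0.5102) ≈ 0.3094

0.309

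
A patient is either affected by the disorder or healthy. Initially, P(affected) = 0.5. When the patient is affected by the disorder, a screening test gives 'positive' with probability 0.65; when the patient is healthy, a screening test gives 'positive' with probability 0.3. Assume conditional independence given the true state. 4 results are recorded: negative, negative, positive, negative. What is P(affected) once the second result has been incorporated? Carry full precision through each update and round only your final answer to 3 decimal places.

After 'negative': P(affected) = 0.35·0.5000 / (0.35·0.5000 + 0.7·0.5000) ≈ 0.3333
After 'negative': P(affected) = 0.35·0.3333 / (0.35·0.3333 + 0.7·0.6667) ≈ 0.2000

0.200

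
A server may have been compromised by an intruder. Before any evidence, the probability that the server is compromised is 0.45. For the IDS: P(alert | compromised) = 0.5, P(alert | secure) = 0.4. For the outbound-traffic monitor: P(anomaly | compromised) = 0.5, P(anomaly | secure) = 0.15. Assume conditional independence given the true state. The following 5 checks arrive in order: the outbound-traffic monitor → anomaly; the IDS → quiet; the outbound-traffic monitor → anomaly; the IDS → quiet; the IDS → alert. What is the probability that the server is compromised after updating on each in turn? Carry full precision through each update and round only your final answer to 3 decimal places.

0.888

Each posterior becomes the prior for the next update.
After the outbound-traffic monitor='anomaly': P(compromised) = 0.5·0.4500 / (0.5·0.4500 + 0.15·0.5500) ≈ 0.7317
After the IDS='quiet': P(compromised) = 0.5·0.7317 / (0.5·0.7317 + 0.6·0.2683) ≈ 0.6944
After the outbound-traffic monitor='anomaly': P(compromised) = 0.5·0.6944 / (0.5·0.6944 + 0.15·0.3056) ≈ 0.8834
After the IDS='quiet': P(compromised) = 0.5·0.8834 / (0.5·0.8834 + 0.6·0.1166) ≈ 0.8633
After the IDS='alert': P(compromised) = 0.5·0.8633 / (0.5·0.8633 + 0.4·0.1367) ≈ 0.8875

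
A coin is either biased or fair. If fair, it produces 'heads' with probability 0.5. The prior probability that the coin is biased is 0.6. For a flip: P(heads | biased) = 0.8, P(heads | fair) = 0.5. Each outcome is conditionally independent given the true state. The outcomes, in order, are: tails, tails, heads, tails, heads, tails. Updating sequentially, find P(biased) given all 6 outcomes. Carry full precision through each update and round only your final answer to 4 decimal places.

0.0895

After 'tails': P(biased) = 0.2·0.6000 / (0.2·0.6000 + 0.5·0.4000) ≈ 0.3750
After 'tails': P(biased) = 0.2·0.3750 / (0.2·0.3750 + 0.5·0.6250) ≈ 0.1935
After 'heads': P(biased) = 0.8·0.1935 / (0.8·0.1935 + 0.5·0.8065) ≈ 0.2775
After 'tails': P(biased) = 0.2·0.2775 / (0.2·0.2775 + 0.5·0.7225) ≈ 0.1331
After 'heads': P(biased) = 0.8·0.1331 / (0.8·0.1331 + 0.5·0.8669) ≈ 0.1973
After 'tails': P(biased) = 0.2·0.1973 / (0.2·0.1973 + 0.5·0.8027) ≈ 0.0895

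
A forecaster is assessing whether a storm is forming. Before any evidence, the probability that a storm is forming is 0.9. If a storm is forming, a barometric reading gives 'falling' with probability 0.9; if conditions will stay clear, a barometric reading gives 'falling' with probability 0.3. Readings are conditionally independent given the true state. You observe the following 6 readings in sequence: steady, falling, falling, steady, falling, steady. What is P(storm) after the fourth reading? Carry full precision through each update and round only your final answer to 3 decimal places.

0.623

After 'steady': P(storm) = 0.1·0.9000 / (0.1·0.9000 + 0.7·0.1000) ≈ 0.5625
After 'falling': P(storm) = 0.9·0.5625 / (0.9·0.5625 + 0.3·0.4375) ≈ 0.7941
After 'falling': P(storm) = 0.9·0.7941 / (0.9·0.7941 + 0.3·0.2059) ≈ 0.9205
After 'steady': P(storm) = 0.1·0.9205 / (0.1·0.9205 + 0.7·0.0795) ≈ 0.6231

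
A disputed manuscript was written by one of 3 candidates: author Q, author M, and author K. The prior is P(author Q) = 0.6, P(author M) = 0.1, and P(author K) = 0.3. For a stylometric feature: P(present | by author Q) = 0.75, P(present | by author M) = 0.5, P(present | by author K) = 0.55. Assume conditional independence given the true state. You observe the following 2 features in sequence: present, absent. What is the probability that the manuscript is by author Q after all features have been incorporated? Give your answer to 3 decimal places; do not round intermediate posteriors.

0.531

After 'present': normaliser = 0.75·0.6000 + 0.5·0.1000 + 0.55·0.3000; P(author Q) ≈ 0.6767, P(author M) ≈ 0.0752, P(author K) ≈ 0.2481
After 'absent': normaliser = 0.25·0.6767 + 0.5·0.0752 + 0.45·0.2481; P(author Q) ≈ 0.5313, P(author M) ≈ 0.1181, P(author K) ≈ 0.3506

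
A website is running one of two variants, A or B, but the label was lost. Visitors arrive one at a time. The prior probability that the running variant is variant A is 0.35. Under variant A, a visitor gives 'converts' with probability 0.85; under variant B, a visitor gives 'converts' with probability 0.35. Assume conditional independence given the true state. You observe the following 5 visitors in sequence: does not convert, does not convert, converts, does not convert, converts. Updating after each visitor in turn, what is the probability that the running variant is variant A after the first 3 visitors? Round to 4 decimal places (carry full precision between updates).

0.0651

After 'does not convert': P(A) = 0.15·0.3500 / (0.15·0.3500 + 0.65·0.6500) ≈ 0.1105
After 'does not convert': P(A) = 0.15·0.1105 / (0.15·0.1105 + 0.65·0.8895) ≈ 0.0279
After 'converts': P(A) = 0.85·0.0279 / (0.85·0.0279 + 0.35·0.9721) ≈ 0.0651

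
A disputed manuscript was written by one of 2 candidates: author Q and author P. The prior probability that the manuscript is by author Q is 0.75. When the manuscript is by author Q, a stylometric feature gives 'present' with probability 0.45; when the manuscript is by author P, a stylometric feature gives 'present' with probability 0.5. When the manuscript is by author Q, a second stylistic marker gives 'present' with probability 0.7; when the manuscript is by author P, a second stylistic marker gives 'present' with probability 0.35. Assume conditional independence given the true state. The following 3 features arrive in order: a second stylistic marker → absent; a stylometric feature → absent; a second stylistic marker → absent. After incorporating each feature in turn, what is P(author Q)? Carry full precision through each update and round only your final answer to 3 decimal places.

Apply Bayes' rule sequentially, carrying P(author Q) forward.
After a second stylistic marker='absent': P(author Q) = 0.3·0.7500 / (0.3·0.7500 + 0.65·0.2500) ≈ 0.5806
After a stylometric feature='absent': P(author Q) = 0.55·0.5806 / (0.55·0.5806 + 0.5·0.4194) ≈ 0.6037
After a second stylistic marker='absent': P(author Q) = 0.3·0.6037 / (0.3·0.6037 + 0.65·0.3963) ≈ 0.4128

0.413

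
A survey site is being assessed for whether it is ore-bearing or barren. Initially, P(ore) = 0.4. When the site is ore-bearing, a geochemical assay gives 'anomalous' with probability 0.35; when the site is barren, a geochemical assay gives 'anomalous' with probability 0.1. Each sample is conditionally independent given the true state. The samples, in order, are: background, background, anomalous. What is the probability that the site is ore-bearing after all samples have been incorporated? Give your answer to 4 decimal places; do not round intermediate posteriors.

0.5490

Apply Bayes' rule sequentially, carrying P(ore) forward.
After 'background': P(ore) = 0.65·0.4000 / (0.65·0.4000 + 0.9·0.6000) ≈ 0.3250
After 'background': P(ore) = 0.65·0.3250 / (0.65·0.3250 + 0.9·0.6750) ≈ 0.2580
After 'anomalous': P(ore) = 0.35·0.2580 / (0.35·0.2580 + 0.1·0.7420) ≈ 0.5490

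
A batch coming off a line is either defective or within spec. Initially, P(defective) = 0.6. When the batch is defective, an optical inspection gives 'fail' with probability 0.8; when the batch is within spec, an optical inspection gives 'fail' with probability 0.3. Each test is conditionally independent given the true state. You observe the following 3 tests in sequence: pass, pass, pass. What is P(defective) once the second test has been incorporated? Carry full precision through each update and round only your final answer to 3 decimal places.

After 'pass': P(defective) = 0.2·0.6000 / (0.2·0.6000 + 0.7·0.4000) ≈ 0.3000
After 'pass': P(defective) = 0.2·0.3000 / (0.2·0.3000 + 0.7·0.7000) ≈ 0.1091

0.109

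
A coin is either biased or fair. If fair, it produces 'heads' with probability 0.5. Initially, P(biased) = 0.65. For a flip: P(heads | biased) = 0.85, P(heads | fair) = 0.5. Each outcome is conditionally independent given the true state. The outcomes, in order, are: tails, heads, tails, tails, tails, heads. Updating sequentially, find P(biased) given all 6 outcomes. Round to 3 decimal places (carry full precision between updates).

After 'tails': P(biased) = 0.15·0.6500 / (0.15·0.6500 + 0.5·0.3500) ≈ 0.3578
After 'heads': P(biased) = 0.85·0.3578 / (0.85·0.3578 + 0.5·0.6422) ≈ 0.4864
After 'tails': P(biased) = 0.15·0.4864 / (0.15·0.4864 + 0.5·0.5136) ≈ 0.2213
After 'tails': P(biased) = 0.15·0.2213 / (0.15·0.2213 + 0.5·0.7787) ≈ 0.0785
After 'tails': P(biased) = 0.15·0.0785 / (0.15·0.0785 + 0.5·0.9215) ≈ 0.0249
After 'heads': P(biased) = 0.85·0.0249 / (0.85·0.0249 + 0.5·0.9751) ≈ 0.0417

0.042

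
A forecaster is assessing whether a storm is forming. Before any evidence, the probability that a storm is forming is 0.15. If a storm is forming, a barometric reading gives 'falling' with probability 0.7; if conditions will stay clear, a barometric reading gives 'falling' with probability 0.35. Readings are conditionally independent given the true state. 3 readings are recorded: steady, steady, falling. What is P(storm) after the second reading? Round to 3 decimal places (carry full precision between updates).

0.036

After 'steady': P(storm) = 0.3·0.1500 / (0.3·0.1500 + 0.65·0.8500) ≈ 0.0753
After 'steady': P(storm) = 0.3·0.0753 / (0.3·0.0753 + 0.65·0.9247) ≈ 0.0362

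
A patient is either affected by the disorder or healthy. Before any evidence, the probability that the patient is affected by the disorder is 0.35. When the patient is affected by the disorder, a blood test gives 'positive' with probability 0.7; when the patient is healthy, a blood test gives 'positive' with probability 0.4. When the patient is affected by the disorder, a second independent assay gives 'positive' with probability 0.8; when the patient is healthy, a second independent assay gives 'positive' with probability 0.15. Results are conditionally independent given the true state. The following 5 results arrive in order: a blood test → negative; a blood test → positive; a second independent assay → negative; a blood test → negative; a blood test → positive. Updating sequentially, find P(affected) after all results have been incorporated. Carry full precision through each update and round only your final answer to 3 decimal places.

After a blood test='negative': P(affected) = 0.3·0.3500 / (0.3·0.3500 + 0.6·0.6500) ≈ 0.2121
After a blood test='positive': P(affected) = 0.7·0.2121 / (0.7·0.2121 + 0.4·0.7879) ≈ 0.3203
After a second independent assay='negative': P(affected) = 0.2·0.3203 / (0.2·0.3203 + 0.85·0.6797) ≈ 0.0998
After a blood test='negative': P(affected) = 0.3·0.0998 / (0.3·0.0998 + 0.6·0.9002) ≈ 0.0525
After a blood test='positive': P(affected) = 0.7·0.0525 / (0.7·0.0525 + 0.4·0.9475) ≈ 0.0884

0.088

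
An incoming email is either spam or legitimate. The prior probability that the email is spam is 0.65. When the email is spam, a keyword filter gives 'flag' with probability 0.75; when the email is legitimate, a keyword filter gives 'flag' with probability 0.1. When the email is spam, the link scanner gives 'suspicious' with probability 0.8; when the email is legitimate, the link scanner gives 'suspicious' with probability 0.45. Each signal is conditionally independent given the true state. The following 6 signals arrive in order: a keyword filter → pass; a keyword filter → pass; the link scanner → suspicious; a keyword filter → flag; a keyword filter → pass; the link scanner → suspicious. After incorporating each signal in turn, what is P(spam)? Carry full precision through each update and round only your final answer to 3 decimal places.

0.485

After a keyword filter='pass': P(spam) = 0.25·0.6500 / (0.25·0.6500 + 0.9·0.3500) ≈ 0.3403
After a keyword filter='pass': P(spam) = 0.25·0.3403 / (0.25·0.3403 + 0.9·0.6597) ≈ 0.1253
After the link scanner='suspicious': P(spam) = 0.8·0.1253 / (0.8·0.1253 + 0.45·0.8747) ≈ 0.2030
After a keyword filter='flag': P(spam) = 0.75·0.2030 / (0.75·0.2030 + 0.1·0.7970) ≈ 0.6564
After a keyword filter='pass': P(spam) = 0.25·0.6564 / (0.25·0.6564 + 0.9·0.3436) ≈ 0.3467
After the link scanner='suspicious': P(spam) = 0.8·0.3467 / (0.8·0.3467 + 0.45·0.6533) ≈ 0.4855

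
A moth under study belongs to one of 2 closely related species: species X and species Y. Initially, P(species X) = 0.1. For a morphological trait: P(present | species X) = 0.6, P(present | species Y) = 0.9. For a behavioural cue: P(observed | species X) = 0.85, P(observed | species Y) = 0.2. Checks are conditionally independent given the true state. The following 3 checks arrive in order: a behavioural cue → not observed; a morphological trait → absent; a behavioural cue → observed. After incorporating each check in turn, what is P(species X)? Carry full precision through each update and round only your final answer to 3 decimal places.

0.262

After a behavioural cue='not observed': P(species X) = 0.15·0.1000 / (0.15·0.1000 + 0.8·0.9000) ≈ 0.0204
After a morphological trait='absent': P(species X) = 0.4·0.0204 / (0.4·0.0204 + 0.1·0.9796) ≈ 0.0769
After a behavioural cue='observed': P(species X) = 0.85·0.0769 / (0.85·0.0769 + 0.2·0.9231) ≈ 0.2615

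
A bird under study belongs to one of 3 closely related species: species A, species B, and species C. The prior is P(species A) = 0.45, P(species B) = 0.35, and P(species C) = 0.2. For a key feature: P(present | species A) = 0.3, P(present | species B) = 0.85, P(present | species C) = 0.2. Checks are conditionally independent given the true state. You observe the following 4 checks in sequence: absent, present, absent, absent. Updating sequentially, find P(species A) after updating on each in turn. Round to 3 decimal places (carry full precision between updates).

0.683

After 'absent': normaliser = 0.7·0.4500 + 0.15·0.3500 + 0.8·0.2000; P(species A) ≈ 0.5972, P(species B) ≈ 0.0995, P(species C) ≈ 0.3033
After 'present': normaliser = 0.3·0.5972 + 0.85·0.0995 + 0.2·0.3033; P(species A) ≈ 0.5522, P(species B) ≈ 0.2608, P(species C) ≈ 0.1870
After 'absent': normaliser = 0.7·0.5522 + 0.15·0.2608 + 0.8·0.1870; P(species A) ≈ 0.6720, P(species B) ≈ 0.0680, P(species C) ≈ 0.2600
After 'absent': normaliser = 0.7·0.6720 + 0.15·0.0680 + 0.8·0.2600; P(species A) ≈ 0.6831, P(species B) ≈ 0.0148, P(species C) ≈ 0.3021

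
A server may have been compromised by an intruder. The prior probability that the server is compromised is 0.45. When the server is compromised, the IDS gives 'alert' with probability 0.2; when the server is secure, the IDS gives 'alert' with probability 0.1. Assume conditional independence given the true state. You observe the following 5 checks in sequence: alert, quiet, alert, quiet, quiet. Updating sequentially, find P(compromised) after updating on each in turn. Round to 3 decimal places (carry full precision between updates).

Each posterior becomes the prior for the next update.
After 'alert': P(compromised) = 0.2·0.4500 / (0.2·0.4500 + 0.1·0.5500) ≈ 0.6207
After 'quiet': P(compromised) = 0.8·0.6207 / (0.8·0.6207 + 0.9·0.3793) ≈ 0.5926
After 'alert': P(compromised) = 0.2·0.5926 / (0.2·0.5926 + 0.1·0.4074) ≈ 0.7442
After 'quiet': P(compromised) = 0.8·0.7442 / (0.8·0.7442 + 0.9·0.2558) ≈ 0.7211
After 'quiet': P(compromised) = 0.8·0.7211 / (0.8·0.7211 + 0.9·0.2789) ≈ 0.6968

0.697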